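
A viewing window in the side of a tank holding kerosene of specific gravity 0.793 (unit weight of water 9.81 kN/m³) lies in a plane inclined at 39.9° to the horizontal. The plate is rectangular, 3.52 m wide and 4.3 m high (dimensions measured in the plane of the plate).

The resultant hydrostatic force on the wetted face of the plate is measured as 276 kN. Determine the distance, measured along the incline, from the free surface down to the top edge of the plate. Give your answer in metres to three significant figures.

y_top ≈ 1.50 m

γ = 0.793 × 9.81 = 7.77933 kN/m³.
A = 3.52 × 4.3 = 15.136 m².
From F = γ·h_c·A, the centroid depth is h_c = 276/(7.77933 × 15.136) = 2.34399 m.
Let θ = 39.9° be the plate's angle to the horizontal; measure y along the incline from where the plane meets the free surface. Vertical depth h = y·sinθ with sinθ = 0.641450.
Along the incline, y_c = h_c/sinθ = 2.34399/0.641450 = 3.65421 m.
The centroid lies 4.3/2 = 2.15 m below the top edge, so the top edge sits at y_top = 3.65421 − 2.15 = 1.50421 m along the incline.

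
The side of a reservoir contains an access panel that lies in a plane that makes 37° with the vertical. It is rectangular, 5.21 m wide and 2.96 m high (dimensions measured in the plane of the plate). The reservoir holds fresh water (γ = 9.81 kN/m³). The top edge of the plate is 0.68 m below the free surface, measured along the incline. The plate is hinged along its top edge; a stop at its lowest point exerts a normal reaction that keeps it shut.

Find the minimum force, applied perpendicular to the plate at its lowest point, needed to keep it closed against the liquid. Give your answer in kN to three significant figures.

P ≈ 160 kN

γ = 9.81 kN/m³.
The plate makes 37° with the vertical, i.e. θ = 90° − 37° = 53° to the horizontal. Measuring y along the incline from the free-surface line, vertical depth h = y·sinθ with sinθ = 0.798636.
The centroid lies 2.96/2 = 1.48 m below the top edge, so y_c = 0.68 + 1.48 = 2.16 m and h_c = 2.16 × 0.798636 = 1.72505 m.
A = 5.21 × 2.96 = 15.4216 m².
Resultant F = γ·h_c·A = 9.81 × 1.72505 × 15.4216 = 260.976 kN.
I_c = b·h³/12 = 5.21 × 2.96³/12 = 11.2598 m⁴.
Centre of pressure: y_p = y_c + I_c/(y_c·A) = 2.16 + 11.2598/(2.16 × 15.4216) = 2.16 + 0.338024 = 2.49802 m along the plane.
The resultant acts 1.48 + 0.338024 = 1.81802 m (along the plate) below the hinge at the top edge, so the moment about the hinge is M = F × 1.81802 = 260.976 × 1.81802 = 474.46 kN·m.
A normal force at the bottom, 2.96 m from the hinge, must supply this moment: P = 474.46/2.96 = 160.291 kN.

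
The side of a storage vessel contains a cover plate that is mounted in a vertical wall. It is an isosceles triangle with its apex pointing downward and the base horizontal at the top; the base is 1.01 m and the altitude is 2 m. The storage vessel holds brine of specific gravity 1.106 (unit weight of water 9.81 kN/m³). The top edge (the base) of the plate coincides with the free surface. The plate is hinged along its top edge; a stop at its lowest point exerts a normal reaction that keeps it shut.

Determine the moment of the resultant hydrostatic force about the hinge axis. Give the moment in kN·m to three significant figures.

γ = 1.106 × 9.81 = 10.84986 kN/m³.
With the apex down, the centroid sits h/3 = 2/3 = 0.666667 m below the base (the top edge), so the centroid depth is h_c = 0.666667 m.
A = ½ × 1.01 × 2 = 1.01 m².
Resultant F = γ·h_c·A = 10.84986 × 0.666667 × 1.01 = 7.30558 kN.
I_c = b·h³/36 = 1.01 × 2³/36 = 0.224444 m⁴.
Centre of pressure: y_p = y_c + I_c/(y_c·A) = 0.666667 + 0.224444/(0.666667 × 1.01) = 0.666667 + 0.333333 = 1 m along the plane.
The resultant acts 0.666667 + 0.333333 = 1 m (along the plate) below the hinge at the top edge, so the moment about the hinge is M = F × 1 = 7.30558 × 1 = 7.30558 kN·m.

M ≈ 7.31 kN·m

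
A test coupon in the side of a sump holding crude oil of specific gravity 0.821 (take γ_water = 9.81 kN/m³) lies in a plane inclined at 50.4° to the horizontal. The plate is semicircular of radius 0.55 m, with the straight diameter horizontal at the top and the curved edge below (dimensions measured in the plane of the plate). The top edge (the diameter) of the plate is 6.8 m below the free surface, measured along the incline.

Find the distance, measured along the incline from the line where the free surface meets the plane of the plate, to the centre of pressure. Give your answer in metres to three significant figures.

γ = 0.821 × 9.81 = 8.05401 kN/m³.
Let θ = 50.4° be the plate's angle to the horizontal; measure y along the incline from where the plane meets the free surface. Vertical depth h = y·sinθ with sinθ = 0.770513.
The centroid of a semicircle lies 4r/(3π) = 0.233427 m from the diameter, here below the top edge, so y_c = 6.8 + 0.233427 = 7.03343 m and h_c = 7.03343 × 0.770513 = 5.41935 m.
A = πr²/2 = π × 0.55²/2 = 0.475166 m².
Resultant F = γ·h_c·A = 8.05401 × 5.41935 × 0.475166 = 20.7398 kN.
I_c = (π/8 − 8/(9π))·r⁴ = 0.109757 × 0.55⁴ = 0.0100435 m⁴.
Centre of pressure: y_p = y_c + I_c/(y_c·A) = 7.03343 + 0.0100435/(7.03343 × 0.475166) = 7.03343 + 0.00300519 = 7.03644 m along the plane.

y_p = 7.04 m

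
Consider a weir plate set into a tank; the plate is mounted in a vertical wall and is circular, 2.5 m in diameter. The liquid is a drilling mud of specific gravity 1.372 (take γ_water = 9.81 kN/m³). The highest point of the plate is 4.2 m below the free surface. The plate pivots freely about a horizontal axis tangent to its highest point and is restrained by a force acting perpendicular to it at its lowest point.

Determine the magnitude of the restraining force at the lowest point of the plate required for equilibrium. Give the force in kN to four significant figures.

γ = 1.372 × 9.81 = 13.45932 kN/m³.
The centroid is at the centre, 1.25 m below the top of the plate, so the centroid depth is h_c = 4.2 + 1.25 = 5.45 m.
A = π(1.25)² = 4.90874 m².
Resultant F = γ·h_c·A = 13.45932 × 5.45 × 4.90874 = 360.072 kN.
I_c = πr⁴/4 = π × 1.25⁴/4 = 1.91748 m⁴.
Centre of pressure: y_p = y_c + I_c/(y_c·A) = 5.45 + 1.91748/(5.45 × 4.90874) = 5.45 + 0.0716744 = 5.52167 m along the plane.
The resultant acts 1.25 + 0.0716744 = 1.32167 m (along the plate) below the hinge at the top edge, so the moment about the hinge is M = F × 1.32167 = 360.072 × 1.32167 = 475.896 kN·m.
A normal force at the bottom, 2.5 m from the hinge, must supply this moment: P = 475.896/2.5 = 190.358 kN.

P ≈ 190.4 kN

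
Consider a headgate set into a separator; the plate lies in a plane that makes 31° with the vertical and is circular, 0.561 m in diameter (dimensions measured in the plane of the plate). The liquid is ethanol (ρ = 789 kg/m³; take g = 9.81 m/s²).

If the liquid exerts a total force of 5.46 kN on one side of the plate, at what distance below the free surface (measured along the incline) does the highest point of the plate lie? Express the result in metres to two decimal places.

γ = ρg = 789 × 9.81 / 1000 = 7.74009 kN/m³.
A = π(0.2805)² = 0.247181 m².
From F = γ·h_c·A, the centroid depth is h_c = 5.46/(7.74009 × 0.247181) = 2.85385 m.
The plate makes 31° with the vertical, i.e. θ = 90° − 31° = 59° to the horizontal. Measuring y along the incline from the free-surface line, vertical depth h = y·sinθ with sinθ = 0.857167.
Along the incline, y_c = h_c/sinθ = 2.85385/0.857167 = 3.3294 m.
The centroid is at the centre, 0.2805 m below the top of the plate, so the highest point sits at y_top = 3.3294 − 0.2805 = 3.0489 m along the incline.

y_top ≈ 3.05 m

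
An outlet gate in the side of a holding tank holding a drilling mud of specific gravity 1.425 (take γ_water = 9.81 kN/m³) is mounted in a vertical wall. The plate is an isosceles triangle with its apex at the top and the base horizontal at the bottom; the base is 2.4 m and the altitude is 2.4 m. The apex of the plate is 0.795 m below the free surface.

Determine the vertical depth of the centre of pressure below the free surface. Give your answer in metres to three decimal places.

γ = 1.425 × 9.81 = 13.97925 kN/m³.
With the apex up, the centroid sits 2h/3 = 2 × 2.4/3 = 1.6 m below the apex, so the centroid depth is h_c = 0.795 + 1.6 = 2.395 m.
A = ½ × 2.4 × 2.4 = 2.88 m².
Resultant F = γ·h_c·A = 13.97925 × 2.395 × 2.88 = 96.4233 kN.
I_c = b·h³/36 = 2.4 × 2.4³/36 = 0.9216 m⁴.
Centre of pressure: y_p = y_c + I_c/(y_c·A) = 2.395 + 0.9216/(2.395 × 2.88) = 2.395 + 0.133612 = 2.52861 m along the plane.

h_p = 2.529 m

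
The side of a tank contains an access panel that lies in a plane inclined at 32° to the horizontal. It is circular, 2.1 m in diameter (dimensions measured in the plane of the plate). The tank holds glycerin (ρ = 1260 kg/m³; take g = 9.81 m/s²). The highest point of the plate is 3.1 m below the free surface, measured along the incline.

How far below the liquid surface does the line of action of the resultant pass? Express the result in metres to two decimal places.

γ = ρg = 1260 × 9.81 / 1000 = 12.3606 kN/m³.
Let θ = 32° be the plate's angle to the horizontal; measure y along the incline from where the plane meets the free surface. Vertical depth h = y·sinθ with sinθ = 0.529919.
The centroid is at the centre, 1.05 m below the top of the plate, so y_c = 3.1 + 1.05 = 4.15 m and h_c = 4.15 × 0.529919 = 2.19916 m.
A = π(1.05)² = 3.46361 m².
Resultant F = γ·h_c·A = 12.3606 × 2.19916 × 3.46361 = 94.1511 kN.
I_c = πr⁴/4 = π × 1.05⁴/4 = 0.954656 m⁴.
Centre of pressure: y_p = y_c + I_c/(y_c·A) = 4.15 + 0.954656/(4.15 × 3.46361) = 4.15 + 0.0664156 = 4.21642 m along the plane.
Vertically, h_p = y_p·sinθ = 4.21642 × 0.529919 = 2.23436 m.

h_p = 2.23 m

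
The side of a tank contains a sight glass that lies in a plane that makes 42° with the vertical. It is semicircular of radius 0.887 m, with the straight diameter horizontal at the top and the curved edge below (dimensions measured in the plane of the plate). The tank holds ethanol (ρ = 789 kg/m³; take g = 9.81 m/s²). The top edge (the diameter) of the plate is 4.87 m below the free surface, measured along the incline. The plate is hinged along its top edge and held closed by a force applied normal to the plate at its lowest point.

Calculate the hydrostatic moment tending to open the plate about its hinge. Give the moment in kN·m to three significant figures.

M ≈ 14.4 kN·m

γ = ρg = 789 × 9.81 / 1000 = 7.74009 kN/m³.
The plate makes 42° with the vertical, i.e. θ = 90° − 42° = 48° to the horizontal. Measuring y along the incline from the free-surface line, vertical depth h = y·sinθ with sinθ = 0.743145.
The centroid of a semicircle lies 4r/(3π) = 0.376454 m from the diameter, here below the top edge, so y_c = 4.87 + 0.376454 = 5.24645 m and h_c = 5.24645 × 0.743145 = 3.89887 m.
A = πr²/2 = π × 0.887²/2 = 1.23585 m².
Resultant F = γ·h_c·A = 7.74009 × 3.89887 × 1.23585 = 37.295 kN.
I_c = (π/8 − 8/(9π))·r⁴ = 0.109757 × 0.887⁴ = 0.0679402 m⁴.
Centre of pressure: y_p = y_c + I_c/(y_c·A) = 5.24645 + 0.0679402/(5.24645 × 1.23585) = 5.24645 + 0.0104784 = 5.25693 m along the plane.
The resultant acts 0.376454 + 0.0104784 = 0.386932 m (along the plate) below the hinge at the top edge, so the moment about the hinge is M = F × 0.386932 = 37.295 × 0.386932 = 14.4306 kN·m.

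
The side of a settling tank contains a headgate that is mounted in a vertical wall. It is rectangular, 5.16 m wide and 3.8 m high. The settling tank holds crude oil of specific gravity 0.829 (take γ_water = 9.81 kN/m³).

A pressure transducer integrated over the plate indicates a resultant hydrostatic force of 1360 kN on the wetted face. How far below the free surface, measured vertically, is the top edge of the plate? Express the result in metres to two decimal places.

γ = 0.829 × 9.81 = 8.13249 kN/m³.
A = 5.16 × 3.8 = 19.608 m².
From F = γ·h_c·A, the centroid depth is h_c = 1360/(8.13249 × 19.608) = 8.52868 m.
The centroid lies 3.8/2 = 1.9 m below the top edge, so the top edge sits at h_top = 8.52868 − 1.9 = 6.62868 m below the surface.

d_top ≈ 6.63 m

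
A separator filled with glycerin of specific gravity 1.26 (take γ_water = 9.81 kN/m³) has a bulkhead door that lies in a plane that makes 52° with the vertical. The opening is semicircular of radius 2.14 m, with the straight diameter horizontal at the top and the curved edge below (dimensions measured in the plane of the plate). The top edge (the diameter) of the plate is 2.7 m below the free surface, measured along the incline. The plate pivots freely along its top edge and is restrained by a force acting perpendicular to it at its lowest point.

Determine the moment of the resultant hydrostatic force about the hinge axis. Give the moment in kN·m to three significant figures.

γ = 1.26 × 9.81 = 12.3606 kN/m³.
The plate makes 52° with the vertical, i.e. θ = 90° − 52° = 38° to the horizontal. Measuring y along the incline from the free-surface line, vertical depth h = y·sinθ with sinθ = 0.615661.
The centroid of a semicircle lies 4r/(3π) = 0.908244 m from the diameter, here below the top edge, so y_c = 2.7 + 0.908244 = 3.60824 m and h_c = 3.60824 × 0.615661 = 2.22145 m.
A = πr²/2 = π × 2.14²/2 = 7.19362 m².
Resultant F = γ·h_c·A = 12.3606 × 2.22145 × 7.19362 = 197.526 kN.
I_c = (π/8 − 8/(9π))·r⁴ = 0.109757 × 2.14⁴ = 2.3019 m⁴.
Centre of pressure: y_p = y_c + I_c/(y_c·A) = 3.60824 + 2.3019/(3.60824 × 7.19362) = 3.60824 + 0.0886836 = 3.69692 m along the plane.
The resultant acts 0.908244 + 0.0886836 = 0.996928 m (along the plate) below the hinge at the top edge, so the moment about the hinge is M = F × 0.996928 = 197.526 × 0.996928 = 196.919 kN·m.

M ≈ 197 kN·m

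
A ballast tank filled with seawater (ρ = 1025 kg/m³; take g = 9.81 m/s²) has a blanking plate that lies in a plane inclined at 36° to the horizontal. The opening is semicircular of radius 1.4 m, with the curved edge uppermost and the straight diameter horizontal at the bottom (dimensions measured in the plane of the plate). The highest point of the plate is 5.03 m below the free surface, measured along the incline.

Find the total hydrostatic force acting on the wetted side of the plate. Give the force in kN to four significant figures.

γ = ρg = 1025 × 9.81 / 1000 = 10.05525 kN/m³.
Let θ = 36° be the plate's angle to the horizontal; measure y along the incline from where the plane meets the free surface. Vertical depth h = y·sinθ with sinθ = 0.587785.
The centroid lies 4r/(3π) = 0.594178 m above the diameter, so r − 4r/(3π) = 1.4 − 0.594178 = 0.805822 m below the topmost point, so y_c = 5.03 + 0.805822 = 5.83582 m and h_c = 5.83582 × 0.587785 = 3.43021 m.
A = πr²/2 = π × 1.4²/2 = 3.07876 m².
Resultant F = γ·h_c·A = 10.05525 × 3.43021 × 3.07876 = 106.191 kN.

F ≈ 106.2 kN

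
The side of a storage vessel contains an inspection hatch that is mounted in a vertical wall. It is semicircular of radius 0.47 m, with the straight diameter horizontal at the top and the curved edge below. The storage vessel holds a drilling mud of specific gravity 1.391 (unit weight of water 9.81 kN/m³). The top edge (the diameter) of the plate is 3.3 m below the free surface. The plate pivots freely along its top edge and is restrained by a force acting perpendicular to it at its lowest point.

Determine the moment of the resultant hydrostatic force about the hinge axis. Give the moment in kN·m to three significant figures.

γ = 1.391 × 9.81 = 13.64571 kN/m³.
The centroid of a semicircle lies 4r/(3π) = 0.199474 m from the diameter, here below the top edge, so the centroid depth is h_c = 3.3 + 0.199474 = 3.49947 m.
A = πr²/2 = π × 0.47²/2 = 0.346989 m².
Resultant F = γ·h_c·A = 13.64571 × 3.49947 × 0.346989 = 16.5697 kN.
I_c = (π/8 − 8/(9π))·r⁴ = 0.109757 × 0.47⁴ = 0.00535579 m⁴.
Centre of pressure: y_p = y_c + I_c/(y_c·A) = 3.49947 + 0.00535579/(3.49947 × 0.346989) = 3.49947 + 0.00441068 = 3.50388 m along the plane.
The resultant acts 0.199474 + 0.00441068 = 0.203885 m (along the plate) below the hinge at the top edge, so the moment about the hinge is M = F × 0.203885 = 16.5697 × 0.203885 = 3.37831 kN·m.

M ≈ 3.38 kN·m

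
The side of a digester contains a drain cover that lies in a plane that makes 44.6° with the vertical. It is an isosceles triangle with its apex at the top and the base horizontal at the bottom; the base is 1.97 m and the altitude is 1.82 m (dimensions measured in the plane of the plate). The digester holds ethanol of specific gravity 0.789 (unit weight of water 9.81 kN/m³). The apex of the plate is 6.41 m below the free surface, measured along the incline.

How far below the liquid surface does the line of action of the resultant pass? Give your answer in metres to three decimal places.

γ = 0.789 × 9.81 = 7.74009 kN/m³.
The plate makes 44.6° with the vertical, i.e. θ = 90° − 44.6° = 45.4° to the horizontal. Measuring y along the incline from the free-surface line, vertical depth h = y·sinθ with sinθ = 0.712026.
With the apex up, the centroid sits 2h/3 = 2 × 1.82/3 = 1.21333 m below the apex, so y_c = 6.41 + 1.21333 = 7.62333 m and h_c = 7.62333 × 0.712026 = 5.42801 m.
A = ½ × 1.97 × 1.82 = 1.7927 m².
Resultant F = γ·h_c·A = 7.74009 × 5.42801 × 1.7927 = 75.3172 kN.
I_c = b·h³/36 = 1.97 × 1.82³/36 = 0.329897 m⁴.
Centre of pressure: y_p = y_c + I_c/(y_c·A) = 7.62333 + 0.329897/(7.62333 × 1.7927) = 7.62333 + 0.0241394 = 7.64747 m along the plane.
Vertically, h_p = y_p·sinθ = 7.64747 × 0.712026 = 5.4452 m.

h_p = 5.445 m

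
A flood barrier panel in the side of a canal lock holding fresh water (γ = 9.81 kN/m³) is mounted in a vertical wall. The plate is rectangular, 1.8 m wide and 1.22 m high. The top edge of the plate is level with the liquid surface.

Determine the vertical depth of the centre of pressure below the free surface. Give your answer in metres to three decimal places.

γ = 9.81 kN/m³.
The centroid lies 1.22/2 = 0.61 m below the top edge, so the centroid depth is h_c = 0.61 m.
A = 1.8 × 1.22 = 2.196 m².
Resultant F = γ·h_c·A = 9.81 × 0.61 × 2.196 = 13.1411 kN.
I_c = b·h³/12 = 1.8 × 1.22³/12 = 0.272377 m⁴.
Centre of pressure: y_p = y_c + I_c/(y_c·A) = 0.61 + 0.272377/(0.61 × 2.196) = 0.61 + 0.203333 = 0.813333 m along the plane.

h_p = 0.813 m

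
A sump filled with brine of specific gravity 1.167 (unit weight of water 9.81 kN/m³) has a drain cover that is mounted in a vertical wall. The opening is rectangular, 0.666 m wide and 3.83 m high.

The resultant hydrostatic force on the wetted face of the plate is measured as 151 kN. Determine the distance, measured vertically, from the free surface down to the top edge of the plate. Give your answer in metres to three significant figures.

d_top ≈ 3.26 m

γ = 1.167 × 9.81 = 11.44827 kN/m³.
A = 0.666 × 3.83 = 2.55078 m².
From F = γ·h_c·A, the centroid depth is h_c = 151/(11.44827 × 2.55078) = 5.17088 m.
The centroid lies 3.83/2 = 1.915 m below the top edge, so the top edge sits at h_top = 5.17088 − 1.915 = 3.25588 m below the surface.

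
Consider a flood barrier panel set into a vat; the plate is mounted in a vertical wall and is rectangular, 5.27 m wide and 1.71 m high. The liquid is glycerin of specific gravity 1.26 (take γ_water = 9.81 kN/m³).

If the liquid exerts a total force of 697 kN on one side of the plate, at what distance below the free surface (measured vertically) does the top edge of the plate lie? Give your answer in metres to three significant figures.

d_top ≈ 5.40 m

γ = 1.26 × 9.81 = 12.3606 kN/m³.
A = 5.27 × 1.71 = 9.0117 m².
From F = γ·h_c·A, the centroid depth is h_c = 697/(12.3606 × 9.0117) = 6.25729 m.
The centroid lies 1.71/2 = 0.855 m below the top edge, so the top edge sits at h_top = 6.25729 − 0.855 = 5.40229 m below the surface.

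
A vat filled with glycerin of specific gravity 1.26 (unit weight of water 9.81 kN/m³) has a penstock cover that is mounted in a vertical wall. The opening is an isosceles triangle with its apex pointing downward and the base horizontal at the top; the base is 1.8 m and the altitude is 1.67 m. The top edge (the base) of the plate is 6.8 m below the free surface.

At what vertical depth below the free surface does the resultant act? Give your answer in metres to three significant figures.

γ = 1.26 × 9.81 = 12.3606 kN/m³.
With the apex down, the centroid sits h/3 = 1.67/3 = 0.556667 m below the base (the top edge), so the centroid depth is h_c = 6.8 + 0.556667 = 7.35667 m.
A = ½ × 1.8 × 1.67 = 1.503 m².
Resultant F = γ·h_c·A = 12.3606 × 7.35667 × 1.503 = 136.672 kN.
I_c = b·h³/36 = 1.8 × 1.67³/36 = 0.232873 m⁴.
Centre of pressure: y_p = y_c + I_c/(y_c·A) = 7.35667 + 0.232873/(7.35667 × 1.503) = 7.35667 + 0.021061 = 7.37773 m along the plane.

h_p = 7.38 m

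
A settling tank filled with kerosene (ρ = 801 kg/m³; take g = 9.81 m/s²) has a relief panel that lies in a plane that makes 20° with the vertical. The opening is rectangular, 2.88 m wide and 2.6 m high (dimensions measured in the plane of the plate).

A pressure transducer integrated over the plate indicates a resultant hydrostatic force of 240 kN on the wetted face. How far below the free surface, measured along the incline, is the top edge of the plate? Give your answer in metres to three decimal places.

y_top ≈ 3.041 m

γ = ρg = 801 × 9.81 / 1000 = 7.85781 kN/m³.
A = 2.88 × 2.6 = 7.488 m².
From F = γ·h_c·A, the centroid depth is h_c = 240/(7.85781 × 7.488) = 4.07891 m.
The plate makes 20° with the vertical, i.e. θ = 90° − 20° = 70° to the horizontal. Measuring y along the incline from the free-surface line, vertical depth h = y·sinθ with sinθ = 0.939693.
Along the incline, y_c = h_c/sinθ = 4.07891/0.939693 = 4.34068 m.
The centroid lies 2.6/2 = 1.3 m below the top edge, so the top edge sits at y_top = 4.34068 − 1.3 = 3.04068 m along the incline.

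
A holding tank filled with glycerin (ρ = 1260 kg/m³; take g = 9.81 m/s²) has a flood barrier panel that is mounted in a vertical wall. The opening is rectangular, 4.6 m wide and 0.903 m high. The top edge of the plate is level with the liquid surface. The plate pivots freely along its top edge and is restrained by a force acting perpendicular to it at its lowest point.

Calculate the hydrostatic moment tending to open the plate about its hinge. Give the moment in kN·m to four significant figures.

γ = ρg = 1260 × 9.81 / 1000 = 12.3606 kN/m³.
The centroid lies 0.903/2 = 0.4515 m below the top edge, so the centroid depth is h_c = 0.4515 m.
A = 4.6 × 0.903 = 4.1538 m².
Resultant F = γ·h_c·A = 12.3606 × 0.4515 × 4.1538 = 23.1816 kN.
I_c = b·h³/12 = 4.6 × 0.903³/12 = 0.282254 m⁴.
Centre of pressure: y_p = y_c + I_c/(y_c·A) = 0.4515 + 0.282254/(0.4515 × 4.1538) = 0.4515 + 0.1505 = 0.602 m along the plane.
The resultant acts 0.4515 + 0.1505 = 0.602 m (along the plate) below the hinge at the top edge, so the moment about the hinge is M = F × 0.602 = 23.1816 × 0.602 = 13.9553 kN·m.

M ≈ 13.96 kN·m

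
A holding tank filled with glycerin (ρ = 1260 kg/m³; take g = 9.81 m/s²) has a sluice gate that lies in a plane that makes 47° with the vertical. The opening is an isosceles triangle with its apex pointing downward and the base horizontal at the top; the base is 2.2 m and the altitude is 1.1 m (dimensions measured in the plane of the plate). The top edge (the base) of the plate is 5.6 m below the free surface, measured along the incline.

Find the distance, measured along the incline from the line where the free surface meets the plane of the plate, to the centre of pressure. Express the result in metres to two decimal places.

γ = ρg = 1260 × 9.81 / 1000 = 12.3606 kN/m³.
The plate makes 47° with the vertical, i.e. θ = 90° − 47° = 43° to the horizontal. Measuring y along the incline from the free-surface line, vertical depth h = y·sinθ with sinθ = 0.681998.
With the apex down, the centroid sits h/3 = 1.1/3 = 0.366667 m below the base (the top edge), so y_c = 5.6 + 0.366667 = 5.96667 m and h_c = 5.96667 × 0.681998 = 4.06926 m.
A = ½ × 2.2 × 1.1 = 1.21 m².
Resultant F = γ·h_c·A = 12.3606 × 4.06926 × 1.21 = 60.8612 kN.
I_c = b·h³/36 = 2.2 × 1.1³/36 = 0.0813389 m⁴.
Centre of pressure: y_p = y_c + I_c/(y_c·A) = 5.96667 + 0.0813389/(5.96667 × 1.21) = 5.96667 + 0.0112663 = 5.97794 m along the plane.

y_p = 5.98 m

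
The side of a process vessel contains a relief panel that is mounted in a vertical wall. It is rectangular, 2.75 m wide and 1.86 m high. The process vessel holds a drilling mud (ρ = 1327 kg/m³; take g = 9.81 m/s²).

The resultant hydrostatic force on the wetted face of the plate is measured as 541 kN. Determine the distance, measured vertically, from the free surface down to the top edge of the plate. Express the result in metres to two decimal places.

d_top ≈ 7.19 m

γ = ρg = 1327 × 9.81 / 1000 = 13.01787 kN/m³.
A = 2.75 × 1.86 = 5.115 m².
From F = γ·h_c·A, the centroid depth is h_c = 541/(13.01787 × 5.115) = 8.12478 m.
The centroid lies 1.86/2 = 0.93 m below the top edge, so the top edge sits at h_top = 8.12478 − 0.93 = 7.19478 m below the surface.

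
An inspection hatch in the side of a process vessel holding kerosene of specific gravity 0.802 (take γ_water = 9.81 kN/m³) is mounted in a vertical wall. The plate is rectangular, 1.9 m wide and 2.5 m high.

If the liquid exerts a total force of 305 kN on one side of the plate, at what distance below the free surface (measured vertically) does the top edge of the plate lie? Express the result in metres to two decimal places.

d_top ≈ 6.91 m

γ = 0.802 × 9.81 = 7.86762 kN/m³.
A = 1.9 × 2.5 = 4.75 m².
From F = γ·h_c·A, the centroid depth is h_c = 305/(7.86762 × 4.75) = 8.16137 m.
The centroid lies 2.5/2 = 1.25 m below the top edge, so the top edge sits at h_top = 8.16137 − 1.25 = 6.91137 m below the surface.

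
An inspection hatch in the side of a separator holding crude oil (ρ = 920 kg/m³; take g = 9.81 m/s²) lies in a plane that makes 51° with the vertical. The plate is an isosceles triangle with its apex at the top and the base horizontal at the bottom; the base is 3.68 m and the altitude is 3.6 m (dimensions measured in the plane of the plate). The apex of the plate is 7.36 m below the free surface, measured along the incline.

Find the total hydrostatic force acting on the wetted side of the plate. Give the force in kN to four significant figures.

F ≈ 367.2 kN

γ = ρg = 920 × 9.81 / 1000 = 9.0252 kN/m³.
The plate makes 51° with the vertical, i.e. θ = 90° − 51° = 39° to the horizontal. Measuring y along the incline from the free-surface line, vertical depth h = y·sinθ with sinθ = 0.629320.
With the apex up, the centroid sits 2h/3 = 2 × 3.6/3 = 2.4 m below the apex, so y_c = 7.36 + 2.4 = 9.76 m and h_c = 9.76 × 0.629320 = 6.14216 m.
A = ½ × 3.68 × 3.6 = 6.624 m².
Resultant F = γ·h_c·A = 9.0252 × 6.14216 × 6.624 = 367.196 kN.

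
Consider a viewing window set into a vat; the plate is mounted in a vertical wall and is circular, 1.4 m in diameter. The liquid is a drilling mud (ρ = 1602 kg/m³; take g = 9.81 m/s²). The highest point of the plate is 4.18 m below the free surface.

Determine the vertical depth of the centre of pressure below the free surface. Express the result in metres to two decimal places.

γ = ρg = 1602 × 9.81 / 1000 = 15.71562 kN/m³.
The centroid is at the centre, 0.7 m below the top of the plate, so the centroid depth is h_c = 4.18 + 0.7 = 4.88 m.
A = π(0.7)² = 1.53938 m².
Resultant F = γ·h_c·A = 15.71562 × 4.88 × 1.53938 = 118.058 kN.
I_c = πr⁴/4 = π × 0.7⁴/4 = 0.188574 m⁴.
Centre of pressure: y_p = y_c + I_c/(y_c·A) = 4.88 + 0.188574/(4.88 × 1.53938) = 4.88 + 0.0251025 = 4.9051 m along the plane.

h_p = 4.91 m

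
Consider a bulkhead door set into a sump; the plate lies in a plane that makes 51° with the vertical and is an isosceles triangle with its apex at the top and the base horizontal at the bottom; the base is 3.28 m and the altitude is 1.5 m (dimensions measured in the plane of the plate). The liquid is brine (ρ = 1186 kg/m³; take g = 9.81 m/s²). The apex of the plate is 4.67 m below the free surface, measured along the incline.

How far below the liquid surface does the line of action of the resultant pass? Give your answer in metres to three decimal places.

γ = ρg = 1186 × 9.81 / 1000 = 11.63466 kN/m³.
The plate makes 51° with the vertical, i.e. θ = 90° − 51° = 39° to the horizontal. Measuring y along the incline from the free-surface line, vertical depth h = y·sinθ with sinθ = 0.629320.
With the apex up, the centroid sits 2h/3 = 2 × 1.5/3 = 1 m below the apex, so y_c = 4.67 + 1 = 5.67 m and h_c = 5.67 × 0.629320 = 3.56824 m.
A = ½ × 3.28 × 1.5 = 2.46 m².
Resultant F = γ·h_c·A = 11.63466 × 3.56824 × 2.46 = 102.128 kN.
I_c = b·h³/36 = 3.28 × 1.5³/36 = 0.3075 m⁴.
Centre of pressure: y_p = y_c + I_c/(y_c·A) = 5.67 + 0.3075/(5.67 × 2.46) = 5.67 + 0.0220459 = 5.69205 m along the plane.
Vertically, h_p = y_p·sinθ = 5.69205 × 0.629320 = 3.58212 m.

h_p = 3.582 m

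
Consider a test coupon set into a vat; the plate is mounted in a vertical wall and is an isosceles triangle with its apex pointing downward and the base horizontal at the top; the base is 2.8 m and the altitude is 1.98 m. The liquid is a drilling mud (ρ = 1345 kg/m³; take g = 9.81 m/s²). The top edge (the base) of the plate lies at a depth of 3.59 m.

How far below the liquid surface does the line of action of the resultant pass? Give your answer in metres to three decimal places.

γ = ρg = 1345 × 9.81 / 1000 = 13.19445 kN/m³.
With the apex down, the centroid sits h/3 = 1.98/3 = 0.66 m below the base (the top edge), so the centroid depth is h_c = 3.59 + 0.66 = 4.25 m.
A = ½ × 2.8 × 1.98 = 2.772 m².
Resultant F = γ·h_c·A = 13.19445 × 4.25 × 2.772 = 155.444 kN.
I_c = b·h³/36 = 2.8 × 1.98³/36 = 0.603742 m⁴.
Centre of pressure: y_p = y_c + I_c/(y_c·A) = 4.25 + 0.603742/(4.25 × 2.772) = 4.25 + 0.0512471 = 4.30125 m along the plane.

h_p = 4.301 m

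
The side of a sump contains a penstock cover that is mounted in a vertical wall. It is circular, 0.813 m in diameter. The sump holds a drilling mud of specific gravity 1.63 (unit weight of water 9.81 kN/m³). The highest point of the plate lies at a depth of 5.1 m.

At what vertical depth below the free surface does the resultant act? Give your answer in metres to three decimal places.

γ = 1.63 × 9.81 = 15.9903 kN/m³.
The centroid is at the centre, 0.4065 m below the top of the plate, so the centroid depth is h_c = 5.1 + 0.4065 = 5.5065 m.
A = π(0.4065)² = 0.519124 m².
Resultant F = γ·h_c·A = 15.9903 × 5.5065 × 0.519124 = 45.7092 kN.
I_c = πr⁴/4 = π × 0.4065⁴/4 = 0.0214453 m⁴.
Centre of pressure: y_p = y_c + I_c/(y_c·A) = 5.5065 + 0.0214453/(5.5065 × 0.519124) = 5.5065 + 0.00750214 = 5.514 m along the plane.

h_p = 5.514 m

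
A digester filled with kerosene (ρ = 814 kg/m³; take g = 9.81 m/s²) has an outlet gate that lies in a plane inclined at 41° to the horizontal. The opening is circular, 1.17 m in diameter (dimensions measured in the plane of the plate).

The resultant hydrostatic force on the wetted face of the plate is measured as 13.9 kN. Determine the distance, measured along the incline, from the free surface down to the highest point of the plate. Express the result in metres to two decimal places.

γ = ρg = 814 × 9.81 / 1000 = 7.98534 kN/m³.
A = π(0.585)² = 1.07513 m².
From F = γ·h_c·A, the centroid depth is h_c = 13.9/(7.98534 × 1.07513) = 1.61905 m.
Let θ = 41° be the plate's angle to the horizontal; measure y along the incline from where the plane meets the free surface. Vertical depth h = y·sinθ with sinθ = 0.656059.
Along the incline, y_c = h_c/sinθ = 1.61905/0.656059 = 2.46784 m.
The centroid is at the centre, 0.585 m below the top of the plate, so the highest point sits at y_top = 2.46784 − 0.585 = 1.88284 m along the incline.

y_top ≈ 1.88 m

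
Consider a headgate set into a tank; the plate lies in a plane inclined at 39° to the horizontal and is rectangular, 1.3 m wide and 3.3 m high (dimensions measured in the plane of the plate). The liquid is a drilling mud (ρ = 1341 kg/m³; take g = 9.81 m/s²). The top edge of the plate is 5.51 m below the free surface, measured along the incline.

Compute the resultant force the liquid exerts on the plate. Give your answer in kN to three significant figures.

γ = ρg = 1341 × 9.81 / 1000 = 13.15521 kN/m³.
Let θ = 39° be the plate's angle to the horizontal; measure y along the incline from where the plane meets the free surface. Vertical depth h = y·sinθ with sinθ = 0.629320.
The centroid lies 3.3/2 = 1.65 m below the top edge, so y_c = 5.51 + 1.65 = 7.16 m and h_c = 7.16 × 0.629320 = 4.50593 m.
A = 1.3 × 3.3 = 4.29 m².
Resultant F = γ·h_c·A = 13.15521 × 4.50593 × 4.29 = 254.296 kN.

F ≈ 254 kN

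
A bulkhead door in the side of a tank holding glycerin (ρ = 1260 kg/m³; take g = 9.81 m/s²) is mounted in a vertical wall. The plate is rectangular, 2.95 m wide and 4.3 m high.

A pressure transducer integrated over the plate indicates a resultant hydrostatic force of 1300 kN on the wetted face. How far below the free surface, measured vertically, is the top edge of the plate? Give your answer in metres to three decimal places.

γ = ρg = 1260 × 9.81 / 1000 = 12.3606 kN/m³.
A = 2.95 × 4.3 = 12.685 m².
From F = γ·h_c·A, the centroid depth is h_c = 1300/(12.3606 × 12.685) = 8.29112 m.
The centroid lies 4.3/2 = 2.15 m below the top edge, so the top edge sits at h_top = 8.29112 − 2.15 = 6.14112 m below the surface.

d_top ≈ 6.141 m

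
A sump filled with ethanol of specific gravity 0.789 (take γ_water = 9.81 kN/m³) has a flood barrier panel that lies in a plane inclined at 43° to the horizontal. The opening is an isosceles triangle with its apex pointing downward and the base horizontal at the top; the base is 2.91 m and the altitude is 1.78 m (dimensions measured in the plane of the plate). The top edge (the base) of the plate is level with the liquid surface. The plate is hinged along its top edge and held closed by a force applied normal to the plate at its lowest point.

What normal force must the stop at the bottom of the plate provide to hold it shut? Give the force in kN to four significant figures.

γ = 0.789 × 9.81 = 7.74009 kN/m³.
Let θ = 43° be the plate's angle to the horizontal; measure y along the incline from where the plane meets the free surface. Vertical depth h = y·sinθ with sinθ = 0.681998.
With the apex down, the centroid sits h/3 = 1.78/3 = 0.593333 m below the base (the top edge), so y_c = 0.593333 m and h_c = 0.593333 × 0.681998 = 0.404652 m.
A = ½ × 2.91 × 1.78 = 2.5899 m².
Resultant F = γ·h_c·A = 7.74009 × 0.404652 × 2.5899 = 8.11168 kN.
I_c = b·h³/36 = 2.91 × 1.78³/36 = 0.45588 m⁴.
Centre of pressure: y_p = y_c + I_c/(y_c·A) = 0.593333 + 0.45588/(0.593333 × 2.5899) = 0.593333 + 0.296667 = 0.89 m along the plane.
The resultant acts 0.593333 + 0.296667 = 0.89 m (along the plate) below the hinge at the top edge, so the moment about the hinge is M = F × 0.89 = 8.11168 × 0.89 = 7.2194 kN·m.
A normal force at the bottom, 1.78 m from the hinge, must supply this moment: P = 7.2194/1.78 = 4.05584 kN.

P ≈ 4.056 kN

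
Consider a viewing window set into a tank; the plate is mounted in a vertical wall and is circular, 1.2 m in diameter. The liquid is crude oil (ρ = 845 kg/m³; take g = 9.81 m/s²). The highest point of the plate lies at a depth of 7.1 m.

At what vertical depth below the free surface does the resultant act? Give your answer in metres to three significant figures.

h_p = 7.71 m

γ = ρg = 845 × 9.81 / 1000 = 8.28945 kN/m³.
The centroid is at the centre, 0.6 m below the top of the plate, so the centroid depth is h_c = 7.1 + 0.6 = 7.7 m.
A = π(0.6)² = 1.13097 m².
Resultant F = γ·h_c·A = 8.28945 × 7.7 × 1.13097 = 72.1884 kN.
I_c = πr⁴/4 = π × 0.6⁴/4 = 0.101788 m⁴.
Centre of pressure: y_p = y_c + I_c/(y_c·A) = 7.7 + 0.101788/(7.7 × 1.13097) = 7.7 + 0.0116884 = 7.71169 m along the plane.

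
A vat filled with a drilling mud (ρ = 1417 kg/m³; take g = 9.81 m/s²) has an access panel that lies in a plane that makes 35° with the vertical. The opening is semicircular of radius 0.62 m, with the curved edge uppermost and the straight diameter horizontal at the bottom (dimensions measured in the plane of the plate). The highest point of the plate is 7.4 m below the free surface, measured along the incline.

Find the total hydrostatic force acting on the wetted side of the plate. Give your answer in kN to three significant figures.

F ≈ 53.3 kN

γ = ρg = 1417 × 9.81 / 1000 = 13.90077 kN/m³.
The plate makes 35° with the vertical, i.e. θ = 90° − 35° = 55° to the horizontal. Measuring y along the incline from the free-surface line, vertical depth h = y·sinθ with sinθ = 0.819152.
The centroid lies 4r/(3π) = 0.263136 m above the diameter, so r − 4r/(3π) = 0.62 − 0.263136 = 0.356864 m below the topmost point, so y_c = 7.4 + 0.356864 = 7.75686 m and h_c = 7.75686 × 0.819152 = 6.35405 m.
A = πr²/2 = π × 0.62²/2 = 0.603814 m².
Resultant F = γ·h_c·A = 13.90077 × 6.35405 × 0.603814 = 53.3326 kN.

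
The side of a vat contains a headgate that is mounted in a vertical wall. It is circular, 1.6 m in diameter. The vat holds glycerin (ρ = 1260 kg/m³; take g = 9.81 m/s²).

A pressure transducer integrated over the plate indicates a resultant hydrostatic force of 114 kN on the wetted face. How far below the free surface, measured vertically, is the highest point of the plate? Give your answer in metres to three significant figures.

γ = ρg = 1260 × 9.81 / 1000 = 12.3606 kN/m³.
A = π(0.8)² = 2.01062 m².
From F = γ·h_c·A, the centroid depth is h_c = 114/(12.3606 × 2.01062) = 4.58707 m.
The centroid is at the centre, 0.8 m below the top of the plate, so the highest point sits at h_top = 4.58707 − 0.8 = 3.78707 m below the surface.

d_top ≈ 3.79 m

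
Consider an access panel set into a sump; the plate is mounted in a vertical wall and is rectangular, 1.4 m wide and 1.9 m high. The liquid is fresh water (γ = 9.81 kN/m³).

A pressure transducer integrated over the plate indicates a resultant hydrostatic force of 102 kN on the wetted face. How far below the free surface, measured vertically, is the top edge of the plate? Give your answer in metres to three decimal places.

γ = 9.81 kN/m³.
A = 1.4 × 1.9 = 2.66 m².
From F = γ·h_c·A, the centroid depth is h_c = 102/(9.81 × 2.66) = 3.90885 m.
The centroid lies 1.9/2 = 0.95 m below the top edge, so the top edge sits at h_top = 3.90885 − 0.95 = 2.95885 m below the surface.

d_top ≈ 2.959 m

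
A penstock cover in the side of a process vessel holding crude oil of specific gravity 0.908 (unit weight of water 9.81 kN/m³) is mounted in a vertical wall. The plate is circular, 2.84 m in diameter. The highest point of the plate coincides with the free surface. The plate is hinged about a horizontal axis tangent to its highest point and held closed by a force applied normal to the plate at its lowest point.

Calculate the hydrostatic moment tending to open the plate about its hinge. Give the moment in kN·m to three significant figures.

γ = 0.908 × 9.81 = 8.90748 kN/m³.
The centroid is at the centre, 1.42 m below the top of the plate, so the centroid depth is h_c = 1.42 m.
A = π(1.42)² = 6.33471 m².
Resultant F = γ·h_c·A = 8.90748 × 1.42 × 6.33471 = 80.1253 kN.
I_c = πr⁴/4 = π × 1.42⁴/4 = 3.19333 m⁴.
Centre of pressure: y_p = y_c + I_c/(y_c·A) = 1.42 + 3.19333/(1.42 × 6.33471) = 1.42 + 0.355 = 1.775 m along the plane.
The resultant acts 1.42 + 0.355 = 1.775 m (along the plate) below the hinge at the top edge, so the moment about the hinge is M = F × 1.775 = 80.1253 × 1.775 = 142.222 kN·m.

M ≈ 142 kN·m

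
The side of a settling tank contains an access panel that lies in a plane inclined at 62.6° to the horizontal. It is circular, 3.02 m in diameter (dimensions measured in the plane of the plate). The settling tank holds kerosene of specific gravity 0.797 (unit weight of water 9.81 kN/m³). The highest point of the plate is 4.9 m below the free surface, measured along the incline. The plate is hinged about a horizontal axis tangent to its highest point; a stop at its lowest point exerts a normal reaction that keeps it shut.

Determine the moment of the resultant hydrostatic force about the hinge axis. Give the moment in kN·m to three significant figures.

M ≈ 510 kN·m

γ = 0.797 × 9.81 = 7.81857 kN/m³.
Let θ = 62.6° be the plate's angle to the horizontal; measure y along the incline from where the plane meets the free surface. Vertical depth h = y·sinθ with sinθ = 0.887815.
The centroid is at the centre, 1.51 m below the top of the plate, so y_c = 4.9 + 1.51 = 6.41 m and h_c = 6.41 × 0.887815 = 5.69089 m.
A = π(1.51)² = 7.16315 m².
Resultant F = γ·h_c·A = 7.81857 × 5.69089 × 7.16315 = 318.722 kN.
I_c = πr⁴/4 = π × 1.51⁴/4 = 4.08317 m⁴.
Centre of pressure: y_p = y_c + I_c/(y_c·A) = 6.41 + 4.08317/(6.41 × 7.16315) = 6.41 + 0.0889274 = 6.49893 m along the plane.
The resultant acts 1.51 + 0.0889274 = 1.59893 m (along the plate) below the hinge at the top edge, so the moment about the hinge is M = F × 1.59893 = 318.722 × 1.59893 = 509.614 kN·m.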